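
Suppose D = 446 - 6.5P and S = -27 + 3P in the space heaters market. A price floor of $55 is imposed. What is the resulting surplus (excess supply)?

Equilibrium price would be P* = 946/19, so the floor at 55 binds.
At P = 55: D = 88.5, S = 138.
Surplus = 138 − 88.5 = 49.5.

Surplus = 49.5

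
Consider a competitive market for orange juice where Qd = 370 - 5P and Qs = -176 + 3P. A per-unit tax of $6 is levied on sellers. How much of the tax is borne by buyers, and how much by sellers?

Pre-tax equilibrium: P* = 68.25, Q* = 28.75.
Tax on sellers shifts supply to Qs = -176 + 3(P − 6) = -194 + 3P.
370 - 5P = -194 + 3P gives buyer price Pb = 70.5; sellers receive Ps = 70.5 − 6 = 64.5.
New quantity: Q = 370 − 5(70.5) = 17.5.
Buyer burden = 70.5 − 68.25 = 2.25; seller burden = 68.25 − 64.5 = 3.75.

Buyers bear $2.25, sellers bear $3.75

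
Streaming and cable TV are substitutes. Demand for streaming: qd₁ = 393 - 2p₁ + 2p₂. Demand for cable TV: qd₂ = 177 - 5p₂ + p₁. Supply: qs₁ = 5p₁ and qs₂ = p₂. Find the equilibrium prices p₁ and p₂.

p₁ = 67.8, p₂ = 40.8

Market 1: 393 - 2p₁ + 2p₂ = 5p₁ → 7p₁ - 2p₂ = 393.
Market 2: 6p₂ - p₁ = 177.
Eliminating p₂: 6×(1) + 2×(2) gives 40p₁ = 2712, so p₁ = 67.8.
Back-substitute into (2): p₂ = (177 + 1×67.8) / 6 = 40.8.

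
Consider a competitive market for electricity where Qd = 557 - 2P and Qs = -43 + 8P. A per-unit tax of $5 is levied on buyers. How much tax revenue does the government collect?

Pre-tax equilibrium: P* = 60, Q* = 437.
Tax on buyers shifts demand to Qd = 557 − 2(P + 5) = 547 - 2P.
547 - 2P = -43 + 8P gives seller price Ps = 59; buyers pay Pb = 59 + 5 = 64.
New quantity: Q = 557 − 2(64) = 429.
Revenue = 5 × 429 = 2145.

Tax revenue = 2145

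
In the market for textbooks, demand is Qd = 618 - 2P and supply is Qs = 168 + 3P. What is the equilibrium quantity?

Q* = 438

Set Qd = Qs: 618 - 2P = 168 + 3P.
450 = 5P, so P* = 90.
Q* = 618 − 2(90) = 438.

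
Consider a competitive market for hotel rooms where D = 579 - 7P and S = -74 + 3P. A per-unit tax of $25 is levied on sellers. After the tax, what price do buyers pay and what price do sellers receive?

Buyers pay $72.8, sellers receive $47.8

Pre-tax equilibrium: P* = 65.3, Q* = 121.9.
Tax on sellers shifts supply to S = -74 + 3(P − 25) = -149 + 3P.
579 - 7P = -149 + 3P gives buyer price Pb = 72.8; sellers receive Ps = 72.8 − 25 = 47.8.
New quantity: Q = 579 − 7(72.8) = 69.4.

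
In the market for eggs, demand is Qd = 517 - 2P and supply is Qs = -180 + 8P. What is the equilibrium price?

P* = 69.7

Set Qd = Qs: 517 - 2P = -180 + 8P.
697 = 10P, so P* = 69.7.
Q* = 517 − 2(69.7) = 377.6.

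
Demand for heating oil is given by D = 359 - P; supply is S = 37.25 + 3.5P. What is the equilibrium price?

Set D = S: 359 - P = 37.25 + 3.5P.
321.75 = 4.5P, so P* = 71.5.
Q* = 359 − 1(71.5) = 287.5.

P* = 71.5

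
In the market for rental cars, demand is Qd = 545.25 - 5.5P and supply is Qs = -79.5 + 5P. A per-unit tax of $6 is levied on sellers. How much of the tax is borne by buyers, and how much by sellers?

Pre-tax equilibrium: P* = 59.5, Q* = 218.
Tax on sellers shifts supply to Qs = -79.5 + 5(P − 6) = -109.5 + 5P.
545.25 - 5.5P = -109.5 + 5P gives buyer price Pb = 873/14; sellers receive Ps = 873/14 − 6 = 789/14.
New quantity: Q = 545.25 − 5.5(873/14) = 1416/7.
Buyer burden = 873/14 − 59.5 = 20/7; seller burden = 59.5 − 789/14 = 22/7.

Buyers bear 20/7, sellers bear 22/7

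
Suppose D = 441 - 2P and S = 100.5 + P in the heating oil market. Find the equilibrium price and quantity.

Set D = S: 441 - 2P = 100.5 + P.
340.5 = 3P, so P* = 113.5.
Q* = 441 − 2(113.5) = 214.

P* = 113.5, Q* = 214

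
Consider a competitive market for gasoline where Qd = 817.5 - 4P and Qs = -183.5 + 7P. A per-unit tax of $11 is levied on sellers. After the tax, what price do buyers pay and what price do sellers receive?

Pre-tax equilibrium: P* = 91, Q* = 453.5.
Tax on sellers shifts supply to Qs = -183.5 + 7(P − 11) = -260.5 + 7P.
817.5 - 4P = -260.5 + 7P gives buyer price Pb = 98; sellers receive Ps = 98 − 11 = 87.
New quantity: Q = 817.5 − 4(98) = 425.5.

Buyers pay $98, sellers receive $87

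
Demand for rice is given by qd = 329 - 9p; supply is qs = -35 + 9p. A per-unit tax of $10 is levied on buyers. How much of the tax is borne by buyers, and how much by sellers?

Pre-tax equilibrium: p* = 182/9, q* = 147.
Tax on buyers shifts demand to qd = 329 − 9(p + 10) = 239 - 9p.
239 - 9p = -35 + 9p gives seller price ps = 137/9; buyers pay pb = 137/9 + 10 = 227/9.
New quantity: q = 329 − 9(227/9) = 102.
Buyer burden = 227/9 − 182/9 = 5; seller burden = 182/9 − 137/9 = 5.

Buyers bear $5, sellers bear $5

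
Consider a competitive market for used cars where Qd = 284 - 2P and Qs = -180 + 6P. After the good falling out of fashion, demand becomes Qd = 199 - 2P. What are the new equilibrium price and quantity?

P' = 47.375, Q' = 104.25

Original equilibrium: P* = 58, Q* = 168.
New equilibrium: 199 - 2P = -180 + 6P, so 379 = 8P and P' = 47.375; Q' = 199 − 2(47.375) = 104.25.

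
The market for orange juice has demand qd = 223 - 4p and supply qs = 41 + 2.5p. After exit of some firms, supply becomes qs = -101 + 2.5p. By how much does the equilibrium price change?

Δp = 284/13

Original equilibrium: p* = 28, q* = 111.
New equilibrium: 223 - 4p = -101 + 2.5p, so 324 = 6.5p and p' = 648/13; q' = 223 − 4(648/13) = 307/13.
Change in price: 648/13 − 28 = 284/13.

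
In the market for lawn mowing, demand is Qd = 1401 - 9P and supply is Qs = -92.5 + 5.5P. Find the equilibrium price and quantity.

P* = 103, Q* = 474

Set Qd = Qs: 1401 - 9P = -92.5 + 5.5P.
1493.5 = 14.5P, so P* = 103.
Q* = 1401 − 9(103) = 474.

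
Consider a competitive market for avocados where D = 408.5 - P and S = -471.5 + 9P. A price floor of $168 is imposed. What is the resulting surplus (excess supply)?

Equilibrium price would be P* = 88, so the floor at 168 binds.
At P = 168: D = 240.5, S = 1040.5.
Surplus = 1040.5 − 240.5 = 800.

Surplus = 800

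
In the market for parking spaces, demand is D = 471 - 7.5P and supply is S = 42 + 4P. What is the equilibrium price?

Set D = S: 471 - 7.5P = 42 + 4P.
429 = 11.5P, so P* = 858/23.
Q* = 471 − 7.5(858/23) = 4398/23.

P* = 858/23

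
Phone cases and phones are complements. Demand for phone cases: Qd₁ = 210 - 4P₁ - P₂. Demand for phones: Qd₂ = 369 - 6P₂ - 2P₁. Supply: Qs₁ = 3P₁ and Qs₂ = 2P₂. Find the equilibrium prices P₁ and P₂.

Market 1: 210 - 4P₁ - P₂ = 3P₁ → 7P₁ + P₂ = 210.
Market 2: 8P₂ + 2P₁ = 369.
Eliminating P₂: 8×(1) − 1×(2) gives 54P₁ = 1311, so P₁ = 437/18.
Back-substitute into (2): P₂ = (369 − 2×437/18) / 8 = 721/18.

P₁ = 437/18, P₂ = 721/18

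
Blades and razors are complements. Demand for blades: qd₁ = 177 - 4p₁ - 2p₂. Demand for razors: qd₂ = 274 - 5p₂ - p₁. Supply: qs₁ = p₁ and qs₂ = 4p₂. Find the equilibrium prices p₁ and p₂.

Market 1: 177 - 4p₁ - 2p₂ = p₁ → 5p₁ + 2p₂ = 177.
Market 2: 9p₂ + p₁ = 274.
Eliminating p₂: 9×(1) − 2×(2) gives 43p₁ = 1045, so p₁ = 1045/43.
Back-substitute into (2): p₂ = (274 − 1×1045/43) / 9 = 1193/43.

p₁ = 1045/43, p₂ = 1193/43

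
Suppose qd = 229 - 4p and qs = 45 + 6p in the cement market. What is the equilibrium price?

Set qd = qs: 229 - 4p = 45 + 6p.
184 = 10p, so p* = 18.4.
q* = 229 − 4(18.4) = 155.4.

p* = 18.4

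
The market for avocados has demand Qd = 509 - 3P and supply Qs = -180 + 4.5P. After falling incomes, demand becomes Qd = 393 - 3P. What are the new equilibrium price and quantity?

P' = 76.4, Q' = 163.8

Original equilibrium: P* = 1378/15, Q* = 233.4.
New equilibrium: 393 - 3P = -180 + 4.5P, so 573 = 7.5P and P' = 76.4; Q' = 393 − 3(76.4) = 163.8.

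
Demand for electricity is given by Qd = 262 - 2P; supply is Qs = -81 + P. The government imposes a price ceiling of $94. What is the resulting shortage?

Equilibrium price would be P* = 343/3, so the ceiling at 94 binds.
At P = 94: Qd = 262 − 2(94) = 74, Qs = -81 + 1(94) = 13.
Shortage = 74 − 13 = 61.

Shortage = 61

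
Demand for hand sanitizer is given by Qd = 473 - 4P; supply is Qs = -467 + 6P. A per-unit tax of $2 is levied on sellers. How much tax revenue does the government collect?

Pre-tax equilibrium: P* = 94, Q* = 97.
Tax on sellers shifts supply to Qs = -467 + 6(P − 2) = -479 + 6P.
473 - 4P = -479 + 6P gives buyer price Pb = 95.2; sellers receive Ps = 95.2 − 2 = 93.2.
New quantity: Q = 473 − 4(95.2) = 92.2.
Revenue = 2 × 92.2 = 184.4.

Tax revenue = 184.4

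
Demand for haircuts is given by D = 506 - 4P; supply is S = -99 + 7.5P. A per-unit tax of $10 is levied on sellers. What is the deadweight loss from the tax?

Deadweight loss = 3000/23

Pre-tax equilibrium: P* = 1210/23, Q* = 6798/23.
Tax on sellers shifts supply to S = -99 + 7.5(P − 10) = -174 + 7.5P.
506 - 4P = -174 + 7.5P gives buyer price Pb = 1360/23; sellers receive Ps = 1360/23 − 10 = 1130/23.
New quantity: Q = 506 − 4(1360/23) = 6198/23.
DWL = ½ × 10 × (6798/23 − 6198/23) = 3000/23.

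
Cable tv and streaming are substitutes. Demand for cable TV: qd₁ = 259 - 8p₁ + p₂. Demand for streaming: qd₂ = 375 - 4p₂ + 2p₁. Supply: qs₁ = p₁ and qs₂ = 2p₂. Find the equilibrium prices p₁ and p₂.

p₁ = 1929/52, p₂ = 3893/52

Market 1: 259 - 8p₁ + p₂ = p₁ → 9p₁ - p₂ = 259.
Market 2: 6p₂ - 2p₁ = 375.
Eliminating p₂: 6×(1) + 1×(2) gives 52p₁ = 1929, so p₁ = 1929/52.
Back-substitute into (2): p₂ = (375 + 2×1929/52) / 6 = 3893/52.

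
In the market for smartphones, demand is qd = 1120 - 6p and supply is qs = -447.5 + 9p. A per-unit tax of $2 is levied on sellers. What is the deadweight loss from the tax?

Pre-tax equilibrium: p* = 104.5, q* = 493.
Tax on sellers shifts supply to qs = -447.5 + 9(p − 2) = -465.5 + 9p.
1120 - 6p = -465.5 + 9p gives buyer price pb = 105.7; sellers receive ps = 105.7 − 2 = 103.7.
New quantity: q = 1120 − 6(105.7) = 485.8.
DWL = ½ × 2 × (493 − 485.8) = 7.2.

Deadweight loss = 7.2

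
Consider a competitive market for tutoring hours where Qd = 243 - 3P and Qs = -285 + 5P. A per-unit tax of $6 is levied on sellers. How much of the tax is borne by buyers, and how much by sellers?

Pre-tax equilibrium: P* = 66, Q* = 45.
Tax on sellers shifts supply to Qs = -285 + 5(P − 6) = -315 + 5P.
243 - 3P = -315 + 5P gives buyer price Pb = 69.75; sellers receive Ps = 69.75 − 6 = 63.75.
New quantity: Q = 243 − 3(69.75) = 33.75.
Buyer burden = 69.75 − 66 = 3.75; seller burden = 66 − 63.75 = 2.25.

Buyers bear $3.75, sellers bear $2.25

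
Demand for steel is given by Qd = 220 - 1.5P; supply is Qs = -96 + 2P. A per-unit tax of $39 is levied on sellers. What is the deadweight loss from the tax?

Deadweight loss = 4563/7

Pre-tax equilibrium: P* = 632/7, Q* = 592/7.
Tax on sellers shifts supply to Qs = -96 + 2(P − 39) = -174 + 2P.
220 - 1.5P = -174 + 2P gives buyer price Pb = 788/7; sellers receive Ps = 788/7 − 39 = 515/7.
New quantity: Q = 220 − 1.5(788/7) = 358/7.
DWL = ½ × 39 × (592/7 − 358/7) = 4563/7.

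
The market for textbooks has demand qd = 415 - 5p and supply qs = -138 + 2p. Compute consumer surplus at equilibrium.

Consumer surplus = 40

Equilibrium: 415 - 5p = -138 + 2p gives p* = 79, q* = 20.
Demand choke price (qd = 0): p = 83.
CS = ½(83 − 79)(20) = 40.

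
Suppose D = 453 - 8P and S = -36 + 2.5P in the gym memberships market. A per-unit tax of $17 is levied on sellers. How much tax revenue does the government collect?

Pre-tax equilibrium: P* = 326/7, Q* = 563/7.
Tax on sellers shifts supply to S = -36 + 2.5(P − 17) = -78.5 + 2.5P.
453 - 8P = -78.5 + 2.5P gives buyer price Pb = 1063/21; sellers receive Ps = 1063/21 − 17 = 706/21.
New quantity: Q = 453 − 8(1063/21) = 1009/21.
Revenue = 17 × 1009/21 = 17153/21.

Tax revenue = 17153/21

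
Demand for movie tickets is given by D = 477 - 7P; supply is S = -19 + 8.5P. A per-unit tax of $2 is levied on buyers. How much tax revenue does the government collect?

Pre-tax equilibrium: P* = 32, Q* = 253.
Tax on buyers shifts demand to D = 477 − 7(P + 2) = 463 - 7P.
463 - 7P = -19 + 8.5P gives seller price Ps = 964/31; buyers pay Pb = 964/31 + 2 = 1026/31.
New quantity: Q = 477 − 7(1026/31) = 7605/31.
Revenue = 2 × 7605/31 = 15210/31.

Tax revenue = 15210/31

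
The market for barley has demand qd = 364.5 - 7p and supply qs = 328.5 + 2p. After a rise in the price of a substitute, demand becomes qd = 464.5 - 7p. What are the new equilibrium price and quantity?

p' = 136/9, q' = 6457/18

Original equilibrium: p* = 4, q* = 336.5.
New equilibrium: 464.5 - 7p = 328.5 + 2p, so 136 = 9p and p' = 136/9; q' = 464.5 − 7(136/9) = 6457/18.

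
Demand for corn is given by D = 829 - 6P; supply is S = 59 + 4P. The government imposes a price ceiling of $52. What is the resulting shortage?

Shortage = 250

Equilibrium price would be P* = 77, so the ceiling at 52 binds.
At P = 52: D = 829 − 6(52) = 517, S = 59 + 4(52) = 267.
Shortage = 517 − 267 = 250.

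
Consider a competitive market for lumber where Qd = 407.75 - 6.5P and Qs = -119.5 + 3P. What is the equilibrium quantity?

Set Qd = Qs: 407.75 - 6.5P = -119.5 + 3P.
527.25 = 9.5P, so P* = 55.5.
Q* = 407.75 − 6.5(55.5) = 47.

Q* = 47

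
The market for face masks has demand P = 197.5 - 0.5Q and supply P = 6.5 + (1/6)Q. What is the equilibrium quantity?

Set the two price expressions equal: 197.5 - 0.5Q = 6.5 + (1/6)Q.
191 = (2/3)Q, so Q* = 286.5.
P* = 197.5 − (0.5)(286.5) = 54.25.

Q* = 286.5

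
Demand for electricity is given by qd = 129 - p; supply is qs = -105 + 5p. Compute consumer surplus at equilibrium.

Equilibrium: 129 - p = -105 + 5p gives p* = 39, q* = 90.
Demand choke price (qd = 0): p = 129.
CS = ½(129 − 39)(90) = 4050.

Consumer surplus = 4050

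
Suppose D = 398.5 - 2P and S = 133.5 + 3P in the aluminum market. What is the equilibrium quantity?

Q* = 292.5

Set D = S: 398.5 - 2P = 133.5 + 3P.
265 = 5P, so P* = 53.
Q* = 398.5 − 2(53) = 292.5.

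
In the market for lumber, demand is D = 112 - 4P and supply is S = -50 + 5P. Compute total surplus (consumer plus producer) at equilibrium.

Total surplus = 360

Equilibrium: 112 - 4P = -50 + 5P gives P* = 18, Q* = 40.
Demand choke price: P = 28; supply starts at P = 10.
CS = ½(28 − 18)(40) = 200; PS = ½(18 − 10)(40) = 160.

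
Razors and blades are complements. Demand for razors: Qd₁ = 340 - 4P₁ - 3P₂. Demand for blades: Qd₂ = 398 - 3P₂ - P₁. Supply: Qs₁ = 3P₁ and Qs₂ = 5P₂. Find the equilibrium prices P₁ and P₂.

P₁ = 1526/53, P₂ = 2446/53

Market 1: 340 - 4P₁ - 3P₂ = 3P₁ → 7P₁ + 3P₂ = 340.
Market 2: 8P₂ + P₁ = 398.
Eliminating P₂: 8×(1) − 3×(2) gives 53P₁ = 1526, so P₁ = 1526/53.
Back-substitute into (2): P₂ = (398 − 1×1526/53) / 8 = 2446/53.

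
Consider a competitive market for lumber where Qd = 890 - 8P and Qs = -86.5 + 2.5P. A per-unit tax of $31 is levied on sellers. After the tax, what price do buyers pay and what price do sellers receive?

Pre-tax equilibrium: P* = 93, Q* = 146.
Tax on sellers shifts supply to Qs = -86.5 + 2.5(P − 31) = -164 + 2.5P.
890 - 8P = -164 + 2.5P gives buyer price Pb = 2108/21; sellers receive Ps = 2108/21 − 31 = 1457/21.
New quantity: Q = 890 − 8(2108/21) = 1826/21.

Buyers pay 2108/21, sellers receive 1457/21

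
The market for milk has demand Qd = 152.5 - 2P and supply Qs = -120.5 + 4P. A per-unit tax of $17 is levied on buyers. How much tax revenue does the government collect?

Pre-tax equilibrium: P* = 45.5, Q* = 61.5.
Tax on buyers shifts demand to Qd = 152.5 − 2(P + 17) = 118.5 - 2P.
118.5 - 2P = -120.5 + 4P gives seller price Ps = 239/6; buyers pay Pb = 239/6 + 17 = 341/6.
New quantity: Q = 152.5 − 2(341/6) = 233/6.
Revenue = 17 × 233/6 = 3961/6.

Tax revenue = 3961/6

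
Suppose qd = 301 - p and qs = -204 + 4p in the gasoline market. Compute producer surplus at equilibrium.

Equilibrium: 301 - p = -204 + 4p gives p* = 101, q* = 200.
Supply starts at p = 51 (where qs = 0).
PS = ½(101 − 51)(200) = 5000.

Producer surplus = 5000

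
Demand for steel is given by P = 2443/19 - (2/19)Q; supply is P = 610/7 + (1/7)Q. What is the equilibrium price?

Set the two price expressions equal: 2443/19 - (2/19)Q = 610/7 + (1/7)Q.
5511/133 = (33/133)Q, so Q* = 167.
P* = 2443/19 − (2/19)(167) = 111.

P* = 111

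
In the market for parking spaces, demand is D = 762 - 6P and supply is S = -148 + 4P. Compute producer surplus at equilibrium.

Equilibrium: 762 - 6P = -148 + 4P gives P* = 91, Q* = 216.
Supply starts at P = 37 (where S = 0).
PS = ½(91 − 37)(216) = 5832.

Producer surplus = 5832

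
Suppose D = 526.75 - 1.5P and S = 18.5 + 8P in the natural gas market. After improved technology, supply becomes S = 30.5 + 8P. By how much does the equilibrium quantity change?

ΔQ = 36/19

Original equilibrium: P* = 53.5, Q* = 446.5.
New equilibrium: 526.75 - 1.5P = 30.5 + 8P, so 496.25 = 9.5P and P' = 1985/38; Q' = 526.75 − 1.5(1985/38) = 17039/38.
Change in quantity: 17039/38 − 446.5 = 36/19.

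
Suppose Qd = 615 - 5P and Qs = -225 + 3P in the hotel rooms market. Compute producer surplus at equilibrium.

Equilibrium: 615 - 5P = -225 + 3P gives P* = 105, Q* = 90.
Supply starts at P = 75 (where Qs = 0).
PS = ½(105 − 75)(90) = 1350.

Producer surplus = 1350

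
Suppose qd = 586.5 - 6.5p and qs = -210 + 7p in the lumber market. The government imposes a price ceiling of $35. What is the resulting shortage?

Equilibrium price would be p* = 59, so the ceiling at 35 binds.
At p = 35: qd = 586.5 − 6.5(35) = 359, qs = -210 + 7(35) = 35.
Shortage = 359 − 35 = 324.

Shortage = 324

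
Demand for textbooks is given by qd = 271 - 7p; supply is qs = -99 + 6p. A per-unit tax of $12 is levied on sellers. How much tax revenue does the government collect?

Pre-tax equilibrium: p* = 370/13, q* = 933/13.
Tax on sellers shifts supply to qs = -99 + 6(p − 12) = -171 + 6p.
271 - 7p = -171 + 6p gives buyer price pb = 34; sellers receive ps = 34 − 12 = 22.
New quantity: q = 271 − 7(34) = 33.
Revenue = 12 × 33 = 396.

Tax revenue = 396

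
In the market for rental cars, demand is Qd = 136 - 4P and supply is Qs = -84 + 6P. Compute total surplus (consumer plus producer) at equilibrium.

Total surplus = 480

Equilibrium: 136 - 4P = -84 + 6P gives P* = 22, Q* = 48.
Demand choke price: P = 34; supply starts at P = 14.
CS = ½(34 − 22)(48) = 288; PS = ½(22 − 14)(48) = 192.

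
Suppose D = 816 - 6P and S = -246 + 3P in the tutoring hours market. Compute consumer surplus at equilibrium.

Equilibrium: 816 - 6P = -246 + 3P gives P* = 118, Q* = 108.
Demand choke price (D = 0): P = 136.
CS = ½(136 − 118)(108) = 972.

Consumer surplus = 972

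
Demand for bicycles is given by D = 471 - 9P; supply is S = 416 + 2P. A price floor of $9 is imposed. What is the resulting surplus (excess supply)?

Surplus = 44

Equilibrium price would be P* = 5, so the floor at 9 binds.
At P = 9: D = 390, S = 434.
Surplus = 434 − 390 = 44.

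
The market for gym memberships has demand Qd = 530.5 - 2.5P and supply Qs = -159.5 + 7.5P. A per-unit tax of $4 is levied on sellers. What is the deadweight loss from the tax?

Pre-tax equilibrium: P* = 69, Q* = 358.
Tax on sellers shifts supply to Qs = -159.5 + 7.5(P − 4) = -189.5 + 7.5P.
530.5 - 2.5P = -189.5 + 7.5P gives buyer price Pb = 72; sellers receive Ps = 72 − 4 = 68.
New quantity: Q = 530.5 − 2.5(72) = 350.5.
DWL = ½ × 4 × (358 − 350.5) = 15.

Deadweight loss = 15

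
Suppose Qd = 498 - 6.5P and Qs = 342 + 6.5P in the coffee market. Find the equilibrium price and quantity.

Set Qd = Qs: 498 - 6.5P = 342 + 6.5P.
156 = 13P, so P* = 12.
Q* = 498 − 6.5(12) = 420.

P* = 12, Q* = 420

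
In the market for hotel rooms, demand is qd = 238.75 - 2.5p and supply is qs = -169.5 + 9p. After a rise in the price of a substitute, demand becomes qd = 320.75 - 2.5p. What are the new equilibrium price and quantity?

p' = 1961/46, q' = 4926/23

Original equilibrium: p* = 35.5, q* = 150.
New equilibrium: 320.75 - 2.5p = -169.5 + 9p, so 490.25 = 11.5p and p' = 1961/46; q' = 320.75 − 2.5(1961/46) = 4926/23.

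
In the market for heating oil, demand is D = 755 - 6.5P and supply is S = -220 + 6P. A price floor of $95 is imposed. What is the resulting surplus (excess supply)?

Equilibrium price would be P* = 78, so the floor at 95 binds.
At P = 95: D = 137.5, S = 350.
Surplus = 350 − 137.5 = 212.5.

Surplus = 212.5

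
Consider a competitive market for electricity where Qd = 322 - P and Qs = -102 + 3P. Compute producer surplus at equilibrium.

Equilibrium: 322 - P = -102 + 3P gives P* = 106, Q* = 216.
Supply starts at P = 34 (where Qs = 0).
PS = ½(106 − 34)(216) = 7776.

Producer surplus = 7776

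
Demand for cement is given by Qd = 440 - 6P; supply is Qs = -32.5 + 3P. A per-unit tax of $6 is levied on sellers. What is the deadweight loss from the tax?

Deadweight loss = 36

Pre-tax equilibrium: P* = 52.5, Q* = 125.
Tax on sellers shifts supply to Qs = -32.5 + 3(P − 6) = -50.5 + 3P.
440 - 6P = -50.5 + 3P gives buyer price Pb = 54.5; sellers receive Ps = 54.5 − 6 = 48.5.
New quantity: Q = 440 − 6(54.5) = 113.
DWL = ½ × 6 × (125 − 113) = 36.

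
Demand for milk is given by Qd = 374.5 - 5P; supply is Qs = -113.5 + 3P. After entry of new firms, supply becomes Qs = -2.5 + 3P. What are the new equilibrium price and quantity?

P' = 47.125, Q' = 138.875

Original equilibrium: P* = 61, Q* = 69.5.
New equilibrium: 374.5 - 5P = -2.5 + 3P, so 377 = 8P and P' = 47.125; Q' = 374.5 − 5(47.125) = 138.875.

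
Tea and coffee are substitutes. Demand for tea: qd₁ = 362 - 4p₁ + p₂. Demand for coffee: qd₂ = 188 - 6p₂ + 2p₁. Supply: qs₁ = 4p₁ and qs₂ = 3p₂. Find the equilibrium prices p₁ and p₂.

Market 1: 362 - 4p₁ + p₂ = 4p₁ → 8p₁ - p₂ = 362.
Market 2: 9p₂ - 2p₁ = 188.
Eliminating p₂: 9×(1) + 1×(2) gives 70p₁ = 3446, so p₁ = 1723/35.
Back-substitute into (2): p₂ = (188 + 2×1723/35) / 9 = 1114/35.

p₁ = 1723/35, p₂ = 1114/35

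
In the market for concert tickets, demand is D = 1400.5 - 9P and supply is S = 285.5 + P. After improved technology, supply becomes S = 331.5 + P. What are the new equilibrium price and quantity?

Original equilibrium: P* = 111.5, Q* = 397.
New equilibrium: 1400.5 - 9P = 331.5 + P, so 1069 = 10P and P' = 106.9; Q' = 1400.5 − 9(106.9) = 438.4.

P' = 106.9, Q' = 438.4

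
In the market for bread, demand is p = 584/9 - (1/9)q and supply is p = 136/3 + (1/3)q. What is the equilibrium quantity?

q* = 44

Set the two price expressions equal: 584/9 - (1/9)q = 136/3 + (1/3)q.
176/9 = (4/9)q, so q* = 44.
p* = 584/9 − (1/9)(44) = 60.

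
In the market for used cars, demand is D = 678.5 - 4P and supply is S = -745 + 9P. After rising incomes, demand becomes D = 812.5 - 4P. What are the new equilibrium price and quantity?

Original equilibrium: P* = 109.5, Q* = 240.5.
New equilibrium: 812.5 - 4P = -745 + 9P, so 1557.5 = 13P and P' = 3115/26; Q' = 812.5 − 4(3115/26) = 8665/26.

P' = 3115/26, Q' = 8665/26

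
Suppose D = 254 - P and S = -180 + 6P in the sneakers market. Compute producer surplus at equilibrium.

Equilibrium: 254 - P = -180 + 6P gives P* = 62, Q* = 192.
Supply starts at P = 30 (where S = 0).
PS = ½(62 − 30)(192) = 3072.

Producer surplus = 3072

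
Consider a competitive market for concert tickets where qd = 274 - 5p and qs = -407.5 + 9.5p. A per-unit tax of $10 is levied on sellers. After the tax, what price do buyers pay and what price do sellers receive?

Pre-tax equilibrium: p* = 47, q* = 39.
Tax on sellers shifts supply to qs = -407.5 + 9.5(p − 10) = -502.5 + 9.5p.
274 - 5p = -502.5 + 9.5p gives buyer price pb = 1553/29; sellers receive ps = 1553/29 − 10 = 1263/29.
New quantity: q = 274 − 5(1553/29) = 181/29.

Buyers pay 1553/29, sellers receive 1263/29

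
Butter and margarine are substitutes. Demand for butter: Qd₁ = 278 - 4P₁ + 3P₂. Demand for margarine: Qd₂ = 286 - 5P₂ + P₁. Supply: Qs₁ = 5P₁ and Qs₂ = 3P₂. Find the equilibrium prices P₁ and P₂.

P₁ = 134/3, P₂ = 124/3

Market 1: 278 - 4P₁ + 3P₂ = 5P₁ → 9P₁ - 3P₂ = 278.
Market 2: 8P₂ - P₁ = 286.
Eliminating P₂: 8×(1) + 3×(2) gives 69P₁ = 3082, so P₁ = 134/3.
Back-substitute into (2): P₂ = (286 + 1×134/3) / 8 = 124/3.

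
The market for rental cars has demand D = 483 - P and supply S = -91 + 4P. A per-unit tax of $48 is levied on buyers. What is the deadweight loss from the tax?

Pre-tax equilibrium: P* = 114.8, Q* = 368.2.
Tax on buyers shifts demand to D = 483 − 1(P + 48) = 435 - P.
435 - P = -91 + 4P gives seller price Ps = 105.2; buyers pay Pb = 105.2 + 48 = 153.2.
New quantity: Q = 483 − 1(153.2) = 329.8.
DWL = ½ × 48 × (368.2 − 329.8) = 921.6.

Deadweight loss = 921.6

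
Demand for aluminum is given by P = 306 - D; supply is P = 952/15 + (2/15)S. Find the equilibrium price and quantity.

P* = 92, Q* = 214

Set the two price expressions equal: 306 - Q = 952/15 + (2/15)Q.
3638/15 = (17/15)Q, so Q* = 214.
P* = 306 − (1)(214) = 92.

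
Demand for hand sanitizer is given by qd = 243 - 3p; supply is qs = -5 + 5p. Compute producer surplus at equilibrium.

Producer surplus = 2250

Equilibrium: 243 - 3p = -5 + 5p gives p* = 31, q* = 150.
Supply starts at p = 1 (where qs = 0).
PS = ½(31 − 1)(150) = 2250.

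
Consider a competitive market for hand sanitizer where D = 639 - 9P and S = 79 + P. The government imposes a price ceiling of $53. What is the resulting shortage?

Equilibrium price would be P* = 56, so the ceiling at 53 binds.
At P = 53: D = 639 − 9(53) = 162, S = 79 + 1(53) = 132.
Shortage = 162 − 132 = 30.

Shortage = 30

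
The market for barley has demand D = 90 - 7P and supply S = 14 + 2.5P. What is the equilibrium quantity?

Set D = S: 90 - 7P = 14 + 2.5P.
76 = 9.5P, so P* = 8.
Q* = 90 − 7(8) = 34.

Q* = 34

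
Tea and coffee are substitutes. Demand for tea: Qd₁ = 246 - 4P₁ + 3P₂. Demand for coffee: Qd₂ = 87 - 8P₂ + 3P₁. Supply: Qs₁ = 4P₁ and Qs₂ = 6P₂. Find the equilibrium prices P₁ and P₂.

P₁ = 3705/103, P₂ = 1434/103

Market 1: 246 - 4P₁ + 3P₂ = 4P₁ → 8P₁ - 3P₂ = 246.
Market 2: 14P₂ - 3P₁ = 87.
Eliminating P₂: 14×(1) + 3×(2) gives 103P₁ = 3705, so P₁ = 3705/103.
Back-substitute into (2): P₂ = (87 + 3×3705/103) / 14 = 1434/103.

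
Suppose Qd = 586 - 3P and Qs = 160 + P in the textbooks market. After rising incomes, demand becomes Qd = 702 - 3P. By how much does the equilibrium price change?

Original equilibrium: P* = 106.5, Q* = 266.5.
New equilibrium: 702 - 3P = 160 + P, so 542 = 4P and P' = 135.5; Q' = 702 − 3(135.5) = 295.5.
Change in price: 135.5 − 106.5 = 29.

ΔP = 29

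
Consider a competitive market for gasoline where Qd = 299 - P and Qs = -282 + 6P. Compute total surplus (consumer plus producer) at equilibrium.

Total surplus = 27216

Equilibrium: 299 - P = -282 + 6P gives P* = 83, Q* = 216.
Demand choke price: P = 299; supply starts at P = 47.
CS = ½(299 − 83)(216) = 23328; PS = ½(83 − 47)(216) = 3888.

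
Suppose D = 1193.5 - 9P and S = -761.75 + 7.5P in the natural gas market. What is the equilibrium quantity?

Set D = S: 1193.5 - 9P = -761.75 + 7.5P.
1955.25 = 16.5P, so P* = 118.5.
Q* = 1193.5 − 9(118.5) = 127.

Q* = 127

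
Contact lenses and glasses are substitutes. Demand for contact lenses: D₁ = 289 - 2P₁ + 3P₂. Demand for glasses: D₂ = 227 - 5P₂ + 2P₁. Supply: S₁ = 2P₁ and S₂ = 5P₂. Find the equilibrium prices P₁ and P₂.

P₁ = 3571/34, P₂ = 743/17

Market 1: 289 - 2P₁ + 3P₂ = 2P₁ → 4P₁ - 3P₂ = 289.
Market 2: 10P₂ - 2P₁ = 227.
Eliminating P₂: 10×(1) + 3×(2) gives 34P₁ = 3571, so P₁ = 3571/34.
Back-substitute into (2): P₂ = (227 + 2×3571/34) / 10 = 743/17.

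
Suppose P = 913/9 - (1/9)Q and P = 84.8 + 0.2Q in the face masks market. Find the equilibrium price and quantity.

P* = 95.5, Q* = 53.5

Set the two price expressions equal: 913/9 - (1/9)Q = 84.8 + 0.2Q.
749/45 = (14/45)Q, so Q* = 53.5.
P* = 913/9 − (1/9)(53.5) = 95.5.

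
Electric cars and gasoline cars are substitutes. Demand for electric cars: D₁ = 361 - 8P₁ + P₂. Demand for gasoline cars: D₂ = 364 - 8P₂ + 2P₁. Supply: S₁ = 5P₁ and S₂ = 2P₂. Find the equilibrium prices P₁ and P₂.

P₁ = 31.046875, P₂ = 42.609375

Market 1: 361 - 8P₁ + P₂ = 5P₁ → 13P₁ - P₂ = 361.
Market 2: 10P₂ - 2P₁ = 364.
Eliminating P₂: 10×(1) + 1×(2) gives 128P₁ = 3974, so P₁ = 31.046875.
Back-substitute into (2): P₂ = (364 + 2×31.046875) / 10 = 42.609375.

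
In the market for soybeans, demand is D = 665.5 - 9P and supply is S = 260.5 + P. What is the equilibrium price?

Set D = S: 665.5 - 9P = 260.5 + P.
405 = 10P, so P* = 40.5.
Q* = 665.5 − 9(40.5) = 301.

P* = 40.5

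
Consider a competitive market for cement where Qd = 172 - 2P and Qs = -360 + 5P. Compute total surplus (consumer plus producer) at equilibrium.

Equilibrium: 172 - 2P = -360 + 5P gives P* = 76, Q* = 20.
Demand choke price: P = 86; supply starts at P = 72.
CS = ½(86 − 76)(20) = 100; PS = ½(76 − 72)(20) = 40.

Total surplus = 140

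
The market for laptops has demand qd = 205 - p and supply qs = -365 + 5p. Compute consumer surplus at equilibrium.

Equilibrium: 205 - p = -365 + 5p gives p* = 95, q* = 110.
Demand choke price (qd = 0): p = 205.
CS = ½(205 − 95)(110) = 6050.

Consumer surplus = 6050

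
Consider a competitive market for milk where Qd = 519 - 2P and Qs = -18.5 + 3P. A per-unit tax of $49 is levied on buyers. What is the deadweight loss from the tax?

Pre-tax equilibrium: P* = 107.5, Q* = 304.
Tax on buyers shifts demand to Qd = 519 − 2(P + 49) = 421 - 2P.
421 - 2P = -18.5 + 3P gives seller price Ps = 87.9; buyers pay Pb = 87.9 + 49 = 136.9.
New quantity: Q = 519 − 2(136.9) = 245.2.
DWL = ½ × 49 × (304 − 245.2) = 1440.6.

Deadweight loss = 1440.6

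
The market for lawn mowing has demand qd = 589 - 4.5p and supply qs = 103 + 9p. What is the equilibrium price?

Set qd = qs: 589 - 4.5p = 103 + 9p.
486 = 13.5p, so p* = 36.
q* = 589 − 4.5(36) = 427.

p* = 36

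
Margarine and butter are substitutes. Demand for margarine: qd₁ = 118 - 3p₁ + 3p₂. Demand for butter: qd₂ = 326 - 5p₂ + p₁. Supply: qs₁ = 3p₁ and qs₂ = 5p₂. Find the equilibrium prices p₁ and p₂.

p₁ = 2158/57, p₂ = 2074/57

Market 1: 118 - 3p₁ + 3p₂ = 3p₁ → 6p₁ - 3p₂ = 118.
Market 2: 10p₂ - p₁ = 326.
Eliminating p₂: 10×(1) + 3×(2) gives 57p₁ = 2158, so p₁ = 2158/57.
Back-substitute into (2): p₂ = (326 + 1×2158/57) / 10 = 2074/57.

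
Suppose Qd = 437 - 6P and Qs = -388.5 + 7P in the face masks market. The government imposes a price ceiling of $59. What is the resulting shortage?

Equilibrium price would be P* = 63.5, so the ceiling at 59 binds.
At P = 59: Qd = 437 − 6(59) = 83, Qs = -388.5 + 7(59) = 24.5.
Shortage = 83 − 24.5 = 58.5.

Shortage = 58.5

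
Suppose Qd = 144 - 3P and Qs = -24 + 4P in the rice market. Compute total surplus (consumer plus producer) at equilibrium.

Equilibrium: 144 - 3P = -24 + 4P gives P* = 24, Q* = 72.
Demand choke price: P = 48; supply starts at P = 6.
CS = ½(48 − 24)(72) = 864; PS = ½(24 − 6)(72) = 648.

Total surplus = 1512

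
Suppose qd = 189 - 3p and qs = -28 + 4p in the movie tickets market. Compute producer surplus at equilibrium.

Producer surplus = 1152

Equilibrium: 189 - 3p = -28 + 4p gives p* = 31, q* = 96.
Supply starts at p = 7 (where qs = 0).
PS = ½(31 − 7)(96) = 1152.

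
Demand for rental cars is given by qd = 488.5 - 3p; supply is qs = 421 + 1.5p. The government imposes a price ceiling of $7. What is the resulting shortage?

Shortage = 36

Equilibrium price would be p* = 15, so the ceiling at 7 binds.
At p = 7: qd = 488.5 − 3(7) = 467.5, qs = 421 + 1.5(7) = 431.5.
Shortage = 467.5 − 431.5 = 36.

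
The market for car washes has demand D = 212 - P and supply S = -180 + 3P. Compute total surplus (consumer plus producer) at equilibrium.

Equilibrium: 212 - P = -180 + 3P gives P* = 98, Q* = 114.
Demand choke price: P = 212; supply starts at P = 60.
CS = ½(212 − 98)(114) = 6498; PS = ½(98 − 60)(114) = 2166.

Total surplus = 8664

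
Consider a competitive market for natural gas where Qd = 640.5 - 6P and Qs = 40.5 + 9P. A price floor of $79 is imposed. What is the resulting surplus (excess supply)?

Surplus = 585

Equilibrium price would be P* = 40, so the floor at 79 binds.
At P = 79: Qd = 166.5, Qs = 751.5.
Surplus = 751.5 − 166.5 = 585.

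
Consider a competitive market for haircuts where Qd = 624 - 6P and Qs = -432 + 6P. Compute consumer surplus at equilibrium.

Equilibrium: 624 - 6P = -432 + 6P gives P* = 88, Q* = 96.
Demand choke price (Qd = 0): P = 104.
CS = ½(104 − 88)(96) = 768.

Consumer surplus = 768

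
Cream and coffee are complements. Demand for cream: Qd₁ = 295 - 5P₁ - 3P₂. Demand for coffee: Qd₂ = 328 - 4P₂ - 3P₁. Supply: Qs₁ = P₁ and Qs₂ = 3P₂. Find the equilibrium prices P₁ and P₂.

Market 1: 295 - 5P₁ - 3P₂ = P₁ → 6P₁ + 3P₂ = 295.
Market 2: 7P₂ + 3P₁ = 328.
Eliminating P₂: 7×(1) − 3×(2) gives 33P₁ = 1081, so P₁ = 1081/33.
Back-substitute into (2): P₂ = (328 − 3×1081/33) / 7 = 361/11.

P₁ = 1081/33, P₂ = 361/11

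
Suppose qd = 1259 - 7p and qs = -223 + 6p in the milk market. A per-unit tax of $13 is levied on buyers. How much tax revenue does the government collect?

Tax revenue = 5447

Pre-tax equilibrium: p* = 114, q* = 461.
Tax on buyers shifts demand to qd = 1259 − 7(p + 13) = 1168 - 7p.
1168 - 7p = -223 + 6p gives seller price ps = 107; buyers pay pb = 107 + 13 = 120.
New quantity: q = 1259 − 7(120) = 419.
Revenue = 13 × 419 = 5447.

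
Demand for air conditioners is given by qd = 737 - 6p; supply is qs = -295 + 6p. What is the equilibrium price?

Set qd = qs: 737 - 6p = -295 + 6p.
1032 = 12p, so p* = 86.
q* = 737 − 6(86) = 221.

p* = 86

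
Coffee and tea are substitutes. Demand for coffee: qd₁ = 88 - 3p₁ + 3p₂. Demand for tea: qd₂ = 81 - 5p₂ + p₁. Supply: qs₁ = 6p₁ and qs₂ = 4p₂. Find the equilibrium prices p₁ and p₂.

Market 1: 88 - 3p₁ + 3p₂ = 6p₁ → 9p₁ - 3p₂ = 88.
Market 2: 9p₂ - p₁ = 81.
Eliminating p₂: 9×(1) + 3×(2) gives 78p₁ = 1035, so p₁ = 345/26.
Back-substitute into (2): p₂ = (81 + 1×345/26) / 9 = 817/78.

p₁ = 345/26, p₂ = 817/78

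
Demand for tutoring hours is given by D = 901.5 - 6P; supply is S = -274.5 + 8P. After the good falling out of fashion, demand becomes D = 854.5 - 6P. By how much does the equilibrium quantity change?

ΔQ = -188/7

Original equilibrium: P* = 84, Q* = 397.5.
New equilibrium: 854.5 - 6P = -274.5 + 8P, so 1129 = 14P and P' = 1129/14; Q' = 854.5 − 6(1129/14) = 5189/14.
Change in quantity: 5189/14 − 397.5 = -188/7.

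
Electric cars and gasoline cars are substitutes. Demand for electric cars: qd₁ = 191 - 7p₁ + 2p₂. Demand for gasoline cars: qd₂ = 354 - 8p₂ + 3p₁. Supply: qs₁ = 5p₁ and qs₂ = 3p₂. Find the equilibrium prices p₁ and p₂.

p₁ = 2809/126, p₂ = 1607/42

Market 1: 191 - 7p₁ + 2p₂ = 5p₁ → 12p₁ - 2p₂ = 191.
Market 2: 11p₂ - 3p₁ = 354.
Eliminating p₂: 11×(1) + 2×(2) gives 126p₁ = 2809, so p₁ = 2809/126.
Back-substitute into (2): p₂ = (354 + 3×2809/126) / 11 = 1607/42.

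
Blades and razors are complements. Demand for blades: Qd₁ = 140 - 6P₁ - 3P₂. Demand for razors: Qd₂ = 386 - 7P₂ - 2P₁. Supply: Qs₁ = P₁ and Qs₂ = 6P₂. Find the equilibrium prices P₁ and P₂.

P₁ = 662/85, P₂ = 2422/85

Market 1: 140 - 6P₁ - 3P₂ = P₁ → 7P₁ + 3P₂ = 140.
Market 2: 13P₂ + 2P₁ = 386.
Eliminating P₂: 13×(1) − 3×(2) gives 85P₁ = 662, so P₁ = 662/85.
Back-substitute into (2): P₂ = (386 − 2×662/85) / 13 = 2422/85.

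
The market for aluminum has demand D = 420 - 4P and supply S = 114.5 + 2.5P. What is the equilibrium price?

P* = 47

Set D = S: 420 - 4P = 114.5 + 2.5P.
305.5 = 6.5P, so P* = 47.
Q* = 420 − 4(47) = 232.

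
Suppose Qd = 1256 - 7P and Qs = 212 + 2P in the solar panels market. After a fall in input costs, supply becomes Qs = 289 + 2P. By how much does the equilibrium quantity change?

Original equilibrium: P* = 116, Q* = 444.
New equilibrium: 1256 - 7P = 289 + 2P, so 967 = 9P and P' = 967/9; Q' = 1256 − 7(967/9) = 4535/9.
Change in quantity: 4535/9 − 444 = 539/9.

ΔQ = 539/9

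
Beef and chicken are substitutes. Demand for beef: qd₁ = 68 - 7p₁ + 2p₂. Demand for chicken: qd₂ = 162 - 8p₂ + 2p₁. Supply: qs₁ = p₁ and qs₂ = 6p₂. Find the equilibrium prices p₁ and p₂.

p₁ = 319/27, p₂ = 358/27

Market 1: 68 - 7p₁ + 2p₂ = p₁ → 8p₁ - 2p₂ = 68.
Market 2: 14p₂ - 2p₁ = 162.
Eliminating p₂: 14×(1) + 2×(2) gives 108p₁ = 1276, so p₁ = 319/27.
Back-substitute into (2): p₂ = (162 + 2×319/27) / 14 = 358/27.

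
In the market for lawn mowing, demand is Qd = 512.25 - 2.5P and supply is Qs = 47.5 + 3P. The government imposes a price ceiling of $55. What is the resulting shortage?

Shortage = 162.25

Equilibrium price would be P* = 84.5, so the ceiling at 55 binds.
At P = 55: Qd = 512.25 − 2.5(55) = 374.75, Qs = 47.5 + 3(55) = 212.5.
Shortage = 374.75 − 212.5 = 162.25.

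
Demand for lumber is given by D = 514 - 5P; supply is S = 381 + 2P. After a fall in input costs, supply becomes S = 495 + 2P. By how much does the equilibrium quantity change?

Original equilibrium: P* = 19, Q* = 419.
New equilibrium: 514 - 5P = 495 + 2P, so 19 = 7P and P' = 19/7; Q' = 514 − 5(19/7) = 3503/7.
Change in quantity: 3503/7 − 419 = 570/7.

ΔQ = 570/7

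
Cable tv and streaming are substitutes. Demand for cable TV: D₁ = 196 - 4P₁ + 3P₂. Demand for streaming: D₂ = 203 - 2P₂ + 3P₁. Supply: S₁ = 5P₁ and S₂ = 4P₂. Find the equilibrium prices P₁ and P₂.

P₁ = 119/3, P₂ = 161/3

Market 1: 196 - 4P₁ + 3P₂ = 5P₁ → 9P₁ - 3P₂ = 196.
Market 2: 6P₂ - 3P₁ = 203.
Eliminating P₂: 6×(1) + 3×(2) gives 45P₁ = 1785, so P₁ = 119/3.
Back-substitute into (2): P₂ = (203 + 3×119/3) / 6 = 161/3.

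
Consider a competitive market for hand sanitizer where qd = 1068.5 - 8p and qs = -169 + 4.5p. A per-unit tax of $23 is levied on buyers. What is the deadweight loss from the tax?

Deadweight loss = 761.76

Pre-tax equilibrium: p* = 99, q* = 276.5.
Tax on buyers shifts demand to qd = 1068.5 − 8(p + 23) = 884.5 - 8p.
884.5 - 8p = -169 + 4.5p gives seller price ps = 84.28; buyers pay pb = 84.28 + 23 = 107.28.
New quantity: q = 1068.5 − 8(107.28) = 210.26.
DWL = ½ × 23 × (276.5 − 210.26) = 761.76.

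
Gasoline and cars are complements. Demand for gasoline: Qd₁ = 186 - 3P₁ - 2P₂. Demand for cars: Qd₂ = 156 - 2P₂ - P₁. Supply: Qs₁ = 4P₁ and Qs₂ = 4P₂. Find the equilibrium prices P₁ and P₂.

P₁ = 20.1, P₂ = 22.65

Market 1: 186 - 3P₁ - 2P₂ = 4P₁ → 7P₁ + 2P₂ = 186.
Market 2: 6P₂ + P₁ = 156.
Eliminating P₂: 6×(1) − 2×(2) gives 40P₁ = 804, so P₁ = 20.1.
Back-substitute into (2): P₂ = (156 − 1×20.1) / 6 = 22.65.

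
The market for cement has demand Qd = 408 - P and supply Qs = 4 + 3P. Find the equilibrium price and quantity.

Set Qd = Qs: 408 - P = 4 + 3P.
404 = 4P, so P* = 101.
Q* = 408 − 1(101) = 307.

P* = 101, Q* = 307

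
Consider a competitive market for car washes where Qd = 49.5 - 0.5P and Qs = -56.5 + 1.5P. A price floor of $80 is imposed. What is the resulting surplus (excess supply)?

Equilibrium price would be P* = 53, so the floor at 80 binds.
At P = 80: Qd = 9.5, Qs = 63.5.
Surplus = 63.5 − 9.5 = 54.

Surplus = 54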